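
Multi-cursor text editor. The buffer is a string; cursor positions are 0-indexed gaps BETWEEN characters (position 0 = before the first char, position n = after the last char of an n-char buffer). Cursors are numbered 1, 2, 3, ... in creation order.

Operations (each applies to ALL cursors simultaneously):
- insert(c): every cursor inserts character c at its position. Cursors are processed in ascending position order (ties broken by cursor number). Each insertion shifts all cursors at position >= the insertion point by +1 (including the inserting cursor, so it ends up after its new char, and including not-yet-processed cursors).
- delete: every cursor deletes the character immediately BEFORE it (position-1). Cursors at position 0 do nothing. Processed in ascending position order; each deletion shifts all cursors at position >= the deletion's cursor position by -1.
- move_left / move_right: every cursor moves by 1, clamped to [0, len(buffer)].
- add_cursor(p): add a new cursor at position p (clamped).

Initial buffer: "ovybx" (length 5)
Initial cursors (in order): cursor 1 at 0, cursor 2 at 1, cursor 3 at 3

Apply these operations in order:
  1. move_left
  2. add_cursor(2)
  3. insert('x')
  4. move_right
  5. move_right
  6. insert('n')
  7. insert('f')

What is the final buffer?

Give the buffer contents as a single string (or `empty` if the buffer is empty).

After op 1 (move_left): buffer="ovybx" (len 5), cursors c1@0 c2@0 c3@2, authorship .....
After op 2 (add_cursor(2)): buffer="ovybx" (len 5), cursors c1@0 c2@0 c3@2 c4@2, authorship .....
After op 3 (insert('x')): buffer="xxovxxybx" (len 9), cursors c1@2 c2@2 c3@6 c4@6, authorship 12..34...
After op 4 (move_right): buffer="xxovxxybx" (len 9), cursors c1@3 c2@3 c3@7 c4@7, authorship 12..34...
After op 5 (move_right): buffer="xxovxxybx" (len 9), cursors c1@4 c2@4 c3@8 c4@8, authorship 12..34...
After op 6 (insert('n')): buffer="xxovnnxxybnnx" (len 13), cursors c1@6 c2@6 c3@12 c4@12, authorship 12..1234..34.
After op 7 (insert('f')): buffer="xxovnnffxxybnnffx" (len 17), cursors c1@8 c2@8 c3@16 c4@16, authorship 12..121234..3434.

Answer: xxovnnffxxybnnffx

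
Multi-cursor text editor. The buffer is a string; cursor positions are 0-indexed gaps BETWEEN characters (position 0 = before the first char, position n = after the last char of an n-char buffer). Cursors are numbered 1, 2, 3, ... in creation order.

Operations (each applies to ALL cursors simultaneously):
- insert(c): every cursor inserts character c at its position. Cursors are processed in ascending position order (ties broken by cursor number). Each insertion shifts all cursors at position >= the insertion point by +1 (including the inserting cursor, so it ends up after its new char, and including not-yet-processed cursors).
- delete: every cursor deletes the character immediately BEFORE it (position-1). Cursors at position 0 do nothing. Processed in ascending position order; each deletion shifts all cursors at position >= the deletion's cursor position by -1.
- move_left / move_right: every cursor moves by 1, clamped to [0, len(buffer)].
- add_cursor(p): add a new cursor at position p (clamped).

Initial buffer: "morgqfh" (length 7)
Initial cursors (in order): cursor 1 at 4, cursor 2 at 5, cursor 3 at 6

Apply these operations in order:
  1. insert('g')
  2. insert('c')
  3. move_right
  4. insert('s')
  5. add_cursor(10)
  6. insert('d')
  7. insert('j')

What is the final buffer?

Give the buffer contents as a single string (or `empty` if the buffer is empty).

Answer: morggcqsdjgcdjfsdjgchsdj

Derivation:
After op 1 (insert('g')): buffer="morggqgfgh" (len 10), cursors c1@5 c2@7 c3@9, authorship ....1.2.3.
After op 2 (insert('c')): buffer="morggcqgcfgch" (len 13), cursors c1@6 c2@9 c3@12, authorship ....11.22.33.
After op 3 (move_right): buffer="morggcqgcfgch" (len 13), cursors c1@7 c2@10 c3@13, authorship ....11.22.33.
After op 4 (insert('s')): buffer="morggcqsgcfsgchs" (len 16), cursors c1@8 c2@12 c3@16, authorship ....11.122.233.3
After op 5 (add_cursor(10)): buffer="morggcqsgcfsgchs" (len 16), cursors c1@8 c4@10 c2@12 c3@16, authorship ....11.122.233.3
After op 6 (insert('d')): buffer="morggcqsdgcdfsdgchsd" (len 20), cursors c1@9 c4@12 c2@15 c3@20, authorship ....11.11224.2233.33
After op 7 (insert('j')): buffer="morggcqsdjgcdjfsdjgchsdj" (len 24), cursors c1@10 c4@14 c2@18 c3@24, authorship ....11.1112244.22233.333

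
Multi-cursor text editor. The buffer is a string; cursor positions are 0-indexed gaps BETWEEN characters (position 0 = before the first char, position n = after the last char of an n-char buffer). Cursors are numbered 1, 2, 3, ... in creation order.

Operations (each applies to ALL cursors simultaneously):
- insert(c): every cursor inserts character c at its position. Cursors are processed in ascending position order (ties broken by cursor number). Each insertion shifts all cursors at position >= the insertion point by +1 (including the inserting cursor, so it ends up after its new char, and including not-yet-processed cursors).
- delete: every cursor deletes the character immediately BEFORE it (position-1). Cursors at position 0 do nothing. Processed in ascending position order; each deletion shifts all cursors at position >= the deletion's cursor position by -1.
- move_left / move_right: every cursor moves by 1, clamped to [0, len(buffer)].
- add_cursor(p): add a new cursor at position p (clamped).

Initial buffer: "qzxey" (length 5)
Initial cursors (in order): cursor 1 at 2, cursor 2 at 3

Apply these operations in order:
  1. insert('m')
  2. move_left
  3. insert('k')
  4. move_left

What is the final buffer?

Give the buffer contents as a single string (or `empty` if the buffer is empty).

Answer: qzkmxkmey

Derivation:
After op 1 (insert('m')): buffer="qzmxmey" (len 7), cursors c1@3 c2@5, authorship ..1.2..
After op 2 (move_left): buffer="qzmxmey" (len 7), cursors c1@2 c2@4, authorship ..1.2..
After op 3 (insert('k')): buffer="qzkmxkmey" (len 9), cursors c1@3 c2@6, authorship ..11.22..
After op 4 (move_left): buffer="qzkmxkmey" (len 9), cursors c1@2 c2@5, authorship ..11.22..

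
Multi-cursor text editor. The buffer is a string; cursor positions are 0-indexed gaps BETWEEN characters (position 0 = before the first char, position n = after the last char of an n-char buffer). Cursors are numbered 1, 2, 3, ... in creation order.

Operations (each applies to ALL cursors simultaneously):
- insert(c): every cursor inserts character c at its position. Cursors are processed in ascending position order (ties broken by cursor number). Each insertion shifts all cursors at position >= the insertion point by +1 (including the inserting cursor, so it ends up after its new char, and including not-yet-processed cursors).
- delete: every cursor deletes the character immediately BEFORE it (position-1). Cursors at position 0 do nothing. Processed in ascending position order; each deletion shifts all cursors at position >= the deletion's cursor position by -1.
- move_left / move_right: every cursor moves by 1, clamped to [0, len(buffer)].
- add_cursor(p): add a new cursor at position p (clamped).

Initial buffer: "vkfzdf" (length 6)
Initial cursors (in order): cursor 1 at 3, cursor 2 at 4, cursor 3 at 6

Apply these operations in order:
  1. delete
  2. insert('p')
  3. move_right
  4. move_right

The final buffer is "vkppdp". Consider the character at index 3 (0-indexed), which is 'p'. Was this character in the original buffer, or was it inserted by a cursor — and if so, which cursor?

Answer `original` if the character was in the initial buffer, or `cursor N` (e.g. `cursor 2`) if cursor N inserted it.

Answer: cursor 2

Derivation:
After op 1 (delete): buffer="vkd" (len 3), cursors c1@2 c2@2 c3@3, authorship ...
After op 2 (insert('p')): buffer="vkppdp" (len 6), cursors c1@4 c2@4 c3@6, authorship ..12.3
After op 3 (move_right): buffer="vkppdp" (len 6), cursors c1@5 c2@5 c3@6, authorship ..12.3
After op 4 (move_right): buffer="vkppdp" (len 6), cursors c1@6 c2@6 c3@6, authorship ..12.3
Authorship (.=original, N=cursor N): . . 1 2 . 3
Index 3: author = 2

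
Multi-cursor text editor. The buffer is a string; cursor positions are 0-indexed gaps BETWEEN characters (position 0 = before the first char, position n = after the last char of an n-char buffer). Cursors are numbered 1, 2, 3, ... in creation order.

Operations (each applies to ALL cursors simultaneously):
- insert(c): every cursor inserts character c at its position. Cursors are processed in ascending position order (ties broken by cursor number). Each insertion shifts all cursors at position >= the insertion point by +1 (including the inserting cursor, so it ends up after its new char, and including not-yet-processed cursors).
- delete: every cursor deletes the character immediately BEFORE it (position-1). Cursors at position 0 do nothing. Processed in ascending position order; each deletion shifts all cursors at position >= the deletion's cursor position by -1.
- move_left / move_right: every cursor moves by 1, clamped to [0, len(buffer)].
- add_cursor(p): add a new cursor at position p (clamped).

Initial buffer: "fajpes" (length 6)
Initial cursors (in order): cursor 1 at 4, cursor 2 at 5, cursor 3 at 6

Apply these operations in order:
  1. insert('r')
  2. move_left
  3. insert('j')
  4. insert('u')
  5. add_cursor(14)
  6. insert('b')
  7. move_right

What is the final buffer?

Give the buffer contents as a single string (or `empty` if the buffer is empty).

After op 1 (insert('r')): buffer="fajprersr" (len 9), cursors c1@5 c2@7 c3@9, authorship ....1.2.3
After op 2 (move_left): buffer="fajprersr" (len 9), cursors c1@4 c2@6 c3@8, authorship ....1.2.3
After op 3 (insert('j')): buffer="fajpjrejrsjr" (len 12), cursors c1@5 c2@8 c3@11, authorship ....11.22.33
After op 4 (insert('u')): buffer="fajpjurejursjur" (len 15), cursors c1@6 c2@10 c3@14, authorship ....111.222.333
After op 5 (add_cursor(14)): buffer="fajpjurejursjur" (len 15), cursors c1@6 c2@10 c3@14 c4@14, authorship ....111.222.333
After op 6 (insert('b')): buffer="fajpjubrejubrsjubbr" (len 19), cursors c1@7 c2@12 c3@18 c4@18, authorship ....1111.2222.33343
After op 7 (move_right): buffer="fajpjubrejubrsjubbr" (len 19), cursors c1@8 c2@13 c3@19 c4@19, authorship ....1111.2222.33343

Answer: fajpjubrejubrsjubbr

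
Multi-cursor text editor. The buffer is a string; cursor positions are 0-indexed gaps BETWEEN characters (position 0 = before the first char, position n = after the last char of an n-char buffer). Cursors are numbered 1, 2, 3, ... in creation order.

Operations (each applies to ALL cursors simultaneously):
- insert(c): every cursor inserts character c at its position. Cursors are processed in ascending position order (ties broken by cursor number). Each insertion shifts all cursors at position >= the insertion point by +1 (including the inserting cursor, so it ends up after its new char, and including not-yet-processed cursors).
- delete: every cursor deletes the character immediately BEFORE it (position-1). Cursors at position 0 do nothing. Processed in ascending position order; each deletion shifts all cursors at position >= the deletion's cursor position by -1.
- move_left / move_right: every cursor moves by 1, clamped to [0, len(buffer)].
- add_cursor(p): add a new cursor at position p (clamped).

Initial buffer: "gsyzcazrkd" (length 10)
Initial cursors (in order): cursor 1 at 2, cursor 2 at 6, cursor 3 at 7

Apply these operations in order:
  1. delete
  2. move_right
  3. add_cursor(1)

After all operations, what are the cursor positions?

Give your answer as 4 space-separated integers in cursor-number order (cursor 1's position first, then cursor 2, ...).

After op 1 (delete): buffer="gyzcrkd" (len 7), cursors c1@1 c2@4 c3@4, authorship .......
After op 2 (move_right): buffer="gyzcrkd" (len 7), cursors c1@2 c2@5 c3@5, authorship .......
After op 3 (add_cursor(1)): buffer="gyzcrkd" (len 7), cursors c4@1 c1@2 c2@5 c3@5, authorship .......

Answer: 2 5 5 1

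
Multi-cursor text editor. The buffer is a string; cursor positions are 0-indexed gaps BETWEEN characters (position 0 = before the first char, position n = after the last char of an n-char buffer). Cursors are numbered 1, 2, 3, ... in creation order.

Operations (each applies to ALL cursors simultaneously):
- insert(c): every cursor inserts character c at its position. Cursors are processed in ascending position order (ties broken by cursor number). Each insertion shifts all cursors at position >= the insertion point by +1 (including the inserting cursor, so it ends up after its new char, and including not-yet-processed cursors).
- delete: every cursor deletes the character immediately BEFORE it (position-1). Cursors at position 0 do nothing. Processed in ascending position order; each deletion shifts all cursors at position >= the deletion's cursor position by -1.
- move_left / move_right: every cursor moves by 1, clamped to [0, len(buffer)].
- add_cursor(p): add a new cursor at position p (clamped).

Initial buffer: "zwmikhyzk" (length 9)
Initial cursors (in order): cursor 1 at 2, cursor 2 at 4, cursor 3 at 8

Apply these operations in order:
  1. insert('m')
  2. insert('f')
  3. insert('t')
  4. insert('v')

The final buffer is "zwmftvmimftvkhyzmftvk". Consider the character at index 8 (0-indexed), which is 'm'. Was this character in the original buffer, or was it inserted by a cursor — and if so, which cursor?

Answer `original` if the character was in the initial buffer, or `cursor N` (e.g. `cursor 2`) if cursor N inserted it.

After op 1 (insert('m')): buffer="zwmmimkhyzmk" (len 12), cursors c1@3 c2@6 c3@11, authorship ..1..2....3.
After op 2 (insert('f')): buffer="zwmfmimfkhyzmfk" (len 15), cursors c1@4 c2@8 c3@14, authorship ..11..22....33.
After op 3 (insert('t')): buffer="zwmftmimftkhyzmftk" (len 18), cursors c1@5 c2@10 c3@17, authorship ..111..222....333.
After op 4 (insert('v')): buffer="zwmftvmimftvkhyzmftvk" (len 21), cursors c1@6 c2@12 c3@20, authorship ..1111..2222....3333.
Authorship (.=original, N=cursor N): . . 1 1 1 1 . . 2 2 2 2 . . . . 3 3 3 3 .
Index 8: author = 2

Answer: cursor 2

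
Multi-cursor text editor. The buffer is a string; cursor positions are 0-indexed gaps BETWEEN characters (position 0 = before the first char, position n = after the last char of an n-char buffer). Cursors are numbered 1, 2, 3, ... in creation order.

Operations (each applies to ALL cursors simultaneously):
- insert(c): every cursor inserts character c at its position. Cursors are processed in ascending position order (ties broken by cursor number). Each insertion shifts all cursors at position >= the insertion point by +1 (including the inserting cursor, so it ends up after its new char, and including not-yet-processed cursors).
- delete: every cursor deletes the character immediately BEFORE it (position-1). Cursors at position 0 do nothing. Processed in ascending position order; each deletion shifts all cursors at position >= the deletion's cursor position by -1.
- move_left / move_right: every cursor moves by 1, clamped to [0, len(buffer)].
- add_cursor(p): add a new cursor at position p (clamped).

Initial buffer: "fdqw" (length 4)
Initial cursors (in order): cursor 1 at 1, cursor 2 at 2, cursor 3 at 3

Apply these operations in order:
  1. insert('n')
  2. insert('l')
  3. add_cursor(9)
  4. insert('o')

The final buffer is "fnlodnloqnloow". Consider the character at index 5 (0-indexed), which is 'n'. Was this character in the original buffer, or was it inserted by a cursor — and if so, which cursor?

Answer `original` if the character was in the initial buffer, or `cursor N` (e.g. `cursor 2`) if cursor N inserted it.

Answer: cursor 2

Derivation:
After op 1 (insert('n')): buffer="fndnqnw" (len 7), cursors c1@2 c2@4 c3@6, authorship .1.2.3.
After op 2 (insert('l')): buffer="fnldnlqnlw" (len 10), cursors c1@3 c2@6 c3@9, authorship .11.22.33.
After op 3 (add_cursor(9)): buffer="fnldnlqnlw" (len 10), cursors c1@3 c2@6 c3@9 c4@9, authorship .11.22.33.
After op 4 (insert('o')): buffer="fnlodnloqnloow" (len 14), cursors c1@4 c2@8 c3@13 c4@13, authorship .111.222.3334.
Authorship (.=original, N=cursor N): . 1 1 1 . 2 2 2 . 3 3 3 4 .
Index 5: author = 2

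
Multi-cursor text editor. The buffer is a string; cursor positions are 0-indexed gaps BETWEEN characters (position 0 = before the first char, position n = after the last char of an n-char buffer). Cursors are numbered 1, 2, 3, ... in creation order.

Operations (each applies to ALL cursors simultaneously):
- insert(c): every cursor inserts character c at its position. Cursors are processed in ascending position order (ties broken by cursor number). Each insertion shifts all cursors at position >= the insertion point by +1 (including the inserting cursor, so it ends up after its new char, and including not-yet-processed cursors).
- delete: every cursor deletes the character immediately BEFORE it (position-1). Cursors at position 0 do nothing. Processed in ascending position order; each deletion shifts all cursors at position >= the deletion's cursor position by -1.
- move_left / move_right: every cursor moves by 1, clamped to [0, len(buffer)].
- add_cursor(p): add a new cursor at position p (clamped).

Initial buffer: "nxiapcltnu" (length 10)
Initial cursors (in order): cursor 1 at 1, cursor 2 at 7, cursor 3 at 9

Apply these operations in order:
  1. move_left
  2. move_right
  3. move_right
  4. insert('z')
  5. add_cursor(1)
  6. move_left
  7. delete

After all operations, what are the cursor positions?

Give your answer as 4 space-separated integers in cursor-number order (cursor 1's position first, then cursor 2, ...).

After op 1 (move_left): buffer="nxiapcltnu" (len 10), cursors c1@0 c2@6 c3@8, authorship ..........
After op 2 (move_right): buffer="nxiapcltnu" (len 10), cursors c1@1 c2@7 c3@9, authorship ..........
After op 3 (move_right): buffer="nxiapcltnu" (len 10), cursors c1@2 c2@8 c3@10, authorship ..........
After op 4 (insert('z')): buffer="nxziapcltznuz" (len 13), cursors c1@3 c2@10 c3@13, authorship ..1......2..3
After op 5 (add_cursor(1)): buffer="nxziapcltznuz" (len 13), cursors c4@1 c1@3 c2@10 c3@13, authorship ..1......2..3
After op 6 (move_left): buffer="nxziapcltznuz" (len 13), cursors c4@0 c1@2 c2@9 c3@12, authorship ..1......2..3
After op 7 (delete): buffer="nziapclznz" (len 10), cursors c4@0 c1@1 c2@7 c3@9, authorship .1.....2.3

Answer: 1 7 9 0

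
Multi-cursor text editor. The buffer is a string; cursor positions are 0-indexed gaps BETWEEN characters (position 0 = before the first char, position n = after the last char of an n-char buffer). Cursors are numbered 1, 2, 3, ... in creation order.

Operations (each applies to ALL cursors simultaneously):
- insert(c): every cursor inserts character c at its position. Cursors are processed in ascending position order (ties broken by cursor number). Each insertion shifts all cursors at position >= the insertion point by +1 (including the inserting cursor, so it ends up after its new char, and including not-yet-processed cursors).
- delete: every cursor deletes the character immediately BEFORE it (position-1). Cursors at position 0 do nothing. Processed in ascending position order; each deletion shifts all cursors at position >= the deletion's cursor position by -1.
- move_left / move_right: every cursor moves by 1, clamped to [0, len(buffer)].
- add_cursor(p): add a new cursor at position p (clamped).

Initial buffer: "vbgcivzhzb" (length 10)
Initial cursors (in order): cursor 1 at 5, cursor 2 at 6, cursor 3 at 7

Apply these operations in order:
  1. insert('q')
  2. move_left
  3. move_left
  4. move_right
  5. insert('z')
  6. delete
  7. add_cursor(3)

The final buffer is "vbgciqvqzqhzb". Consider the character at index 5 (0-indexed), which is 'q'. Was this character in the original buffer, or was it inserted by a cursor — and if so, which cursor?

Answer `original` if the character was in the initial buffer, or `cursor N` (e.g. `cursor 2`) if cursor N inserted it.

After op 1 (insert('q')): buffer="vbgciqvqzqhzb" (len 13), cursors c1@6 c2@8 c3@10, authorship .....1.2.3...
After op 2 (move_left): buffer="vbgciqvqzqhzb" (len 13), cursors c1@5 c2@7 c3@9, authorship .....1.2.3...
After op 3 (move_left): buffer="vbgciqvqzqhzb" (len 13), cursors c1@4 c2@6 c3@8, authorship .....1.2.3...
After op 4 (move_right): buffer="vbgciqvqzqhzb" (len 13), cursors c1@5 c2@7 c3@9, authorship .....1.2.3...
After op 5 (insert('z')): buffer="vbgcizqvzqzzqhzb" (len 16), cursors c1@6 c2@9 c3@12, authorship .....11.22.33...
After op 6 (delete): buffer="vbgciqvqzqhzb" (len 13), cursors c1@5 c2@7 c3@9, authorship .....1.2.3...
After op 7 (add_cursor(3)): buffer="vbgciqvqzqhzb" (len 13), cursors c4@3 c1@5 c2@7 c3@9, authorship .....1.2.3...
Authorship (.=original, N=cursor N): . . . . . 1 . 2 . 3 . . .
Index 5: author = 1

Answer: cursor 1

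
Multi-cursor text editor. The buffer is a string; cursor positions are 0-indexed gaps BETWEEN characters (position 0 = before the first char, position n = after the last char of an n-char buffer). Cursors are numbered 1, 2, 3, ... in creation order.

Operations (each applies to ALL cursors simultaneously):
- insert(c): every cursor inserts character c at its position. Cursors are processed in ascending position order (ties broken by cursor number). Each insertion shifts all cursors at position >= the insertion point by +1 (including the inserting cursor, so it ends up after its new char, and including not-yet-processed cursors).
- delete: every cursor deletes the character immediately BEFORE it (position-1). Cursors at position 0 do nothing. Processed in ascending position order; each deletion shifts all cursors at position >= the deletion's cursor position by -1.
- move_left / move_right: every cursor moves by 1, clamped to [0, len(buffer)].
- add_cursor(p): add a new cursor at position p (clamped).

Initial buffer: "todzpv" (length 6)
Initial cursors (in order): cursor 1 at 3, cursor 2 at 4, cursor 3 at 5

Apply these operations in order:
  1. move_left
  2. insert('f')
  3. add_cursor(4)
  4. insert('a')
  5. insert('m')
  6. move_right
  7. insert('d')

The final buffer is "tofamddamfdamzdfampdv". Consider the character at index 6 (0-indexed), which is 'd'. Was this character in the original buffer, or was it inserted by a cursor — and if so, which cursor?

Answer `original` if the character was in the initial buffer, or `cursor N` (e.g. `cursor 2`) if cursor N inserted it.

Answer: cursor 1

Derivation:
After op 1 (move_left): buffer="todzpv" (len 6), cursors c1@2 c2@3 c3@4, authorship ......
After op 2 (insert('f')): buffer="tofdfzfpv" (len 9), cursors c1@3 c2@5 c3@7, authorship ..1.2.3..
After op 3 (add_cursor(4)): buffer="tofdfzfpv" (len 9), cursors c1@3 c4@4 c2@5 c3@7, authorship ..1.2.3..
After op 4 (insert('a')): buffer="tofadafazfapv" (len 13), cursors c1@4 c4@6 c2@8 c3@11, authorship ..11.422.33..
After op 5 (insert('m')): buffer="tofamdamfamzfampv" (len 17), cursors c1@5 c4@8 c2@11 c3@15, authorship ..111.44222.333..
After op 6 (move_right): buffer="tofamdamfamzfampv" (len 17), cursors c1@6 c4@9 c2@12 c3@16, authorship ..111.44222.333..
After op 7 (insert('d')): buffer="tofamddamfdamzdfampdv" (len 21), cursors c1@7 c4@11 c2@15 c3@20, authorship ..111.1442422.2333.3.
Authorship (.=original, N=cursor N): . . 1 1 1 . 1 4 4 2 4 2 2 . 2 3 3 3 . 3 .
Index 6: author = 1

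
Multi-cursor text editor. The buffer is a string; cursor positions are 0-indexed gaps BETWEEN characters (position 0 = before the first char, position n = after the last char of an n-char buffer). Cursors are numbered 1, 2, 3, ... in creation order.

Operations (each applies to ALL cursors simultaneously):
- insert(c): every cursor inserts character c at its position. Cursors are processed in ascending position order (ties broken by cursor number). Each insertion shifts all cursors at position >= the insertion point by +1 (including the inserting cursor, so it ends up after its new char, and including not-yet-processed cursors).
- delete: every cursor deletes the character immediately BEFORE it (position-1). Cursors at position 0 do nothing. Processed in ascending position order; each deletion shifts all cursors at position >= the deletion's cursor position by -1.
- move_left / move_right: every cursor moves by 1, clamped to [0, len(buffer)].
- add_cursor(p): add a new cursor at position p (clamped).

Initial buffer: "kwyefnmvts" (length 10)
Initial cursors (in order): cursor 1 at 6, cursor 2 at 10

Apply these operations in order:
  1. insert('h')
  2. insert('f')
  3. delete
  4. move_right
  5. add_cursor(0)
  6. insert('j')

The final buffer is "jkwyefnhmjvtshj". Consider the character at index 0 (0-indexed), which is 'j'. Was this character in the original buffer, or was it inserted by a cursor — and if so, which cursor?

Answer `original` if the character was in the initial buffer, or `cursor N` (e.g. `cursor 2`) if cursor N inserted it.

After op 1 (insert('h')): buffer="kwyefnhmvtsh" (len 12), cursors c1@7 c2@12, authorship ......1....2
After op 2 (insert('f')): buffer="kwyefnhfmvtshf" (len 14), cursors c1@8 c2@14, authorship ......11....22
After op 3 (delete): buffer="kwyefnhmvtsh" (len 12), cursors c1@7 c2@12, authorship ......1....2
After op 4 (move_right): buffer="kwyefnhmvtsh" (len 12), cursors c1@8 c2@12, authorship ......1....2
After op 5 (add_cursor(0)): buffer="kwyefnhmvtsh" (len 12), cursors c3@0 c1@8 c2@12, authorship ......1....2
After op 6 (insert('j')): buffer="jkwyefnhmjvtshj" (len 15), cursors c3@1 c1@10 c2@15, authorship 3......1.1...22
Authorship (.=original, N=cursor N): 3 . . . . . . 1 . 1 . . . 2 2
Index 0: author = 3

Answer: cursor 3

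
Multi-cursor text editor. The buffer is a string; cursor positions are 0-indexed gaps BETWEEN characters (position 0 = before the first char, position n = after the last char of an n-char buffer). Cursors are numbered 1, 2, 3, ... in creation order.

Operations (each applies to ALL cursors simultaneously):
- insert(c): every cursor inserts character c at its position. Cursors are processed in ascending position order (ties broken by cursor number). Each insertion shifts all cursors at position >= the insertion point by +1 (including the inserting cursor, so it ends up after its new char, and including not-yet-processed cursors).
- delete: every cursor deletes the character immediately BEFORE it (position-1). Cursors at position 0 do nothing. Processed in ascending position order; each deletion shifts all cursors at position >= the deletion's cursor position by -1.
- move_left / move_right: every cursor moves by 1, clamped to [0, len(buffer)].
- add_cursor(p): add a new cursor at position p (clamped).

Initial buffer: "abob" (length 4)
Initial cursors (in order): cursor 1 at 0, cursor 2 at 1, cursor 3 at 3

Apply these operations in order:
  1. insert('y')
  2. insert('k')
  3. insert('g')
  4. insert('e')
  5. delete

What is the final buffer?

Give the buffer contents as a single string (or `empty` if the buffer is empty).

Answer: ykgaykgboykgb

Derivation:
After op 1 (insert('y')): buffer="yayboyb" (len 7), cursors c1@1 c2@3 c3@6, authorship 1.2..3.
After op 2 (insert('k')): buffer="ykaykboykb" (len 10), cursors c1@2 c2@5 c3@9, authorship 11.22..33.
After op 3 (insert('g')): buffer="ykgaykgboykgb" (len 13), cursors c1@3 c2@7 c3@12, authorship 111.222..333.
After op 4 (insert('e')): buffer="ykgeaykgeboykgeb" (len 16), cursors c1@4 c2@9 c3@15, authorship 1111.2222..3333.
After op 5 (delete): buffer="ykgaykgboykgb" (len 13), cursors c1@3 c2@7 c3@12, authorship 111.222..333.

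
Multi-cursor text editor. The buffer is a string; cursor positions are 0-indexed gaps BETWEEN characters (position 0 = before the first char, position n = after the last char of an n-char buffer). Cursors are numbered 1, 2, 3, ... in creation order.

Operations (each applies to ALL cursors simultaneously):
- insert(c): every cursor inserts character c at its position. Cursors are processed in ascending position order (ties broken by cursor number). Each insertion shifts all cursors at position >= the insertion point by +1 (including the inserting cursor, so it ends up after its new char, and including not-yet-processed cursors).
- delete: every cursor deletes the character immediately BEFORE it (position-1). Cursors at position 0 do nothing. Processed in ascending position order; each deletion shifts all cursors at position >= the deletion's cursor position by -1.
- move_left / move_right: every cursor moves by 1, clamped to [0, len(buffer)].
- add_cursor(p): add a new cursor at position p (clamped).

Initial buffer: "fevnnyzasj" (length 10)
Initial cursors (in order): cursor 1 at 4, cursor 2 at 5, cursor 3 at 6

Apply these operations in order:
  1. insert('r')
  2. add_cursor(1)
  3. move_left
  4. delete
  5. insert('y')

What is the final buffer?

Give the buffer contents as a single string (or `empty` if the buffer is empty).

Answer: yfevyryryrzasj

Derivation:
After op 1 (insert('r')): buffer="fevnrnryrzasj" (len 13), cursors c1@5 c2@7 c3@9, authorship ....1.2.3....
After op 2 (add_cursor(1)): buffer="fevnrnryrzasj" (len 13), cursors c4@1 c1@5 c2@7 c3@9, authorship ....1.2.3....
After op 3 (move_left): buffer="fevnrnryrzasj" (len 13), cursors c4@0 c1@4 c2@6 c3@8, authorship ....1.2.3....
After op 4 (delete): buffer="fevrrrzasj" (len 10), cursors c4@0 c1@3 c2@4 c3@5, authorship ...123....
After op 5 (insert('y')): buffer="yfevyryryrzasj" (len 14), cursors c4@1 c1@5 c2@7 c3@9, authorship 4...112233....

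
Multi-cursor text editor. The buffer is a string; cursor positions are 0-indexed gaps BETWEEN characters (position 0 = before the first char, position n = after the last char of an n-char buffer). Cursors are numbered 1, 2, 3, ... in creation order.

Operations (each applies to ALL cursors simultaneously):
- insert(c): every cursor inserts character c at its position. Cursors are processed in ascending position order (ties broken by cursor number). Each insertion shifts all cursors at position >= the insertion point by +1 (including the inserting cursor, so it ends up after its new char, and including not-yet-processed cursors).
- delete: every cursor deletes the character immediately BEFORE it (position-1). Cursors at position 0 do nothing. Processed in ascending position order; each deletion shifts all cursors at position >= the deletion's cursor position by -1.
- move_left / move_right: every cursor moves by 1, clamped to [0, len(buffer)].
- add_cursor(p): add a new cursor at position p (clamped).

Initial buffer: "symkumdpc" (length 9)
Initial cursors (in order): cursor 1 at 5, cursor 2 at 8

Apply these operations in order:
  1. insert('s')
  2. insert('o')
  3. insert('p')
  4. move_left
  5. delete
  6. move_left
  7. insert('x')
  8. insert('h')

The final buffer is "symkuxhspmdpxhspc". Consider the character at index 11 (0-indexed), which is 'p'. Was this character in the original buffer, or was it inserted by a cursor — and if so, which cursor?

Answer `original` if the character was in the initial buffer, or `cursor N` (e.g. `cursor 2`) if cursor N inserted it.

After op 1 (insert('s')): buffer="symkusmdpsc" (len 11), cursors c1@6 c2@10, authorship .....1...2.
After op 2 (insert('o')): buffer="symkusomdpsoc" (len 13), cursors c1@7 c2@12, authorship .....11...22.
After op 3 (insert('p')): buffer="symkusopmdpsopc" (len 15), cursors c1@8 c2@14, authorship .....111...222.
After op 4 (move_left): buffer="symkusopmdpsopc" (len 15), cursors c1@7 c2@13, authorship .....111...222.
After op 5 (delete): buffer="symkuspmdpspc" (len 13), cursors c1@6 c2@11, authorship .....11...22.
After op 6 (move_left): buffer="symkuspmdpspc" (len 13), cursors c1@5 c2@10, authorship .....11...22.
After op 7 (insert('x')): buffer="symkuxspmdpxspc" (len 15), cursors c1@6 c2@12, authorship .....111...222.
After op 8 (insert('h')): buffer="symkuxhspmdpxhspc" (len 17), cursors c1@7 c2@14, authorship .....1111...2222.
Authorship (.=original, N=cursor N): . . . . . 1 1 1 1 . . . 2 2 2 2 .
Index 11: author = original

Answer: original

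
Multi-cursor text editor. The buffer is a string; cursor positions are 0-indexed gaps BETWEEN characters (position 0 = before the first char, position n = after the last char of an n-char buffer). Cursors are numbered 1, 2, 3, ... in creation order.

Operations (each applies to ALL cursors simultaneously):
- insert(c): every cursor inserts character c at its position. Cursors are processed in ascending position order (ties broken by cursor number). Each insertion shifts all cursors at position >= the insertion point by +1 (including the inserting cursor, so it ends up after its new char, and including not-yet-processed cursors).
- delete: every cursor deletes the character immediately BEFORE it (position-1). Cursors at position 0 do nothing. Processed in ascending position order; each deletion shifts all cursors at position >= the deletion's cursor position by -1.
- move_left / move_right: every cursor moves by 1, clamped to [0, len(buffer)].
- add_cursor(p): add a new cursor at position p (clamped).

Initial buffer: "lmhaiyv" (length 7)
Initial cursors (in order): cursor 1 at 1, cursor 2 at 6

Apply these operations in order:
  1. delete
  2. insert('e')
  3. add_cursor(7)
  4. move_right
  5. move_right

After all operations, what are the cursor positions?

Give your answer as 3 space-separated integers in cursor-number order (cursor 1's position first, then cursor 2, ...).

Answer: 3 7 7

Derivation:
After op 1 (delete): buffer="mhaiv" (len 5), cursors c1@0 c2@4, authorship .....
After op 2 (insert('e')): buffer="emhaiev" (len 7), cursors c1@1 c2@6, authorship 1....2.
After op 3 (add_cursor(7)): buffer="emhaiev" (len 7), cursors c1@1 c2@6 c3@7, authorship 1....2.
After op 4 (move_right): buffer="emhaiev" (len 7), cursors c1@2 c2@7 c3@7, authorship 1....2.
After op 5 (move_right): buffer="emhaiev" (len 7), cursors c1@3 c2@7 c3@7, authorship 1....2.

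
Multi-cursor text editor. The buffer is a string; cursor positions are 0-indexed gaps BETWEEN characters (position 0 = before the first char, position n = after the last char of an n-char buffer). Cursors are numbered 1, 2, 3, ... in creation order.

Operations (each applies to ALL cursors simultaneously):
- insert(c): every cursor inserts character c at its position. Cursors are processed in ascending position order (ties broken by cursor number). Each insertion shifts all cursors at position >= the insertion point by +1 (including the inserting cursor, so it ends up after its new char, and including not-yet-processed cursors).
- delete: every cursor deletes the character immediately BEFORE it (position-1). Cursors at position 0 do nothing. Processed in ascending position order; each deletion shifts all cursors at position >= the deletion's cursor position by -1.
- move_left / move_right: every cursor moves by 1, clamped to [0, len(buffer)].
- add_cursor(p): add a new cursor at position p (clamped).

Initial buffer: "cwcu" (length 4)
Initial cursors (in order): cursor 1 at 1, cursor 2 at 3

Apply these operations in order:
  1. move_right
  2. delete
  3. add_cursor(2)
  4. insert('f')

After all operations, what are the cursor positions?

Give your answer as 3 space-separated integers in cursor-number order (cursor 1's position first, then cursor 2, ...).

After op 1 (move_right): buffer="cwcu" (len 4), cursors c1@2 c2@4, authorship ....
After op 2 (delete): buffer="cc" (len 2), cursors c1@1 c2@2, authorship ..
After op 3 (add_cursor(2)): buffer="cc" (len 2), cursors c1@1 c2@2 c3@2, authorship ..
After op 4 (insert('f')): buffer="cfcff" (len 5), cursors c1@2 c2@5 c3@5, authorship .1.23

Answer: 2 5 5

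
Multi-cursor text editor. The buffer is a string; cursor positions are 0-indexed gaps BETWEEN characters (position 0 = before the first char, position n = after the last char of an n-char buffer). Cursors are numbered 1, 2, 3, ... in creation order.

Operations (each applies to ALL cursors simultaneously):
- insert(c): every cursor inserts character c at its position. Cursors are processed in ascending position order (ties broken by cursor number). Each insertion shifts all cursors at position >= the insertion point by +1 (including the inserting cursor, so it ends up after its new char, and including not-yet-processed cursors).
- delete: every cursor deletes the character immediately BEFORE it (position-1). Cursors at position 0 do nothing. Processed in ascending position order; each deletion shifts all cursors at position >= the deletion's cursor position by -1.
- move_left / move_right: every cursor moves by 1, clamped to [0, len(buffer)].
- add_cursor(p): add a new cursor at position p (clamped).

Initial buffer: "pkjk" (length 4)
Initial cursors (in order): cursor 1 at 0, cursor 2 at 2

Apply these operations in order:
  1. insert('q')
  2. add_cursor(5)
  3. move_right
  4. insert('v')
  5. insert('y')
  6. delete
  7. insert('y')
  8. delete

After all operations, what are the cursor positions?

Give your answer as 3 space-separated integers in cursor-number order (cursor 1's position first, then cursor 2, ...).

After op 1 (insert('q')): buffer="qpkqjk" (len 6), cursors c1@1 c2@4, authorship 1..2..
After op 2 (add_cursor(5)): buffer="qpkqjk" (len 6), cursors c1@1 c2@4 c3@5, authorship 1..2..
After op 3 (move_right): buffer="qpkqjk" (len 6), cursors c1@2 c2@5 c3@6, authorship 1..2..
After op 4 (insert('v')): buffer="qpvkqjvkv" (len 9), cursors c1@3 c2@7 c3@9, authorship 1.1.2.2.3
After op 5 (insert('y')): buffer="qpvykqjvykvy" (len 12), cursors c1@4 c2@9 c3@12, authorship 1.11.2.22.33
After op 6 (delete): buffer="qpvkqjvkv" (len 9), cursors c1@3 c2@7 c3@9, authorship 1.1.2.2.3
After op 7 (insert('y')): buffer="qpvykqjvykvy" (len 12), cursors c1@4 c2@9 c3@12, authorship 1.11.2.22.33
After op 8 (delete): buffer="qpvkqjvkv" (len 9), cursors c1@3 c2@7 c3@9, authorship 1.1.2.2.3

Answer: 3 7 9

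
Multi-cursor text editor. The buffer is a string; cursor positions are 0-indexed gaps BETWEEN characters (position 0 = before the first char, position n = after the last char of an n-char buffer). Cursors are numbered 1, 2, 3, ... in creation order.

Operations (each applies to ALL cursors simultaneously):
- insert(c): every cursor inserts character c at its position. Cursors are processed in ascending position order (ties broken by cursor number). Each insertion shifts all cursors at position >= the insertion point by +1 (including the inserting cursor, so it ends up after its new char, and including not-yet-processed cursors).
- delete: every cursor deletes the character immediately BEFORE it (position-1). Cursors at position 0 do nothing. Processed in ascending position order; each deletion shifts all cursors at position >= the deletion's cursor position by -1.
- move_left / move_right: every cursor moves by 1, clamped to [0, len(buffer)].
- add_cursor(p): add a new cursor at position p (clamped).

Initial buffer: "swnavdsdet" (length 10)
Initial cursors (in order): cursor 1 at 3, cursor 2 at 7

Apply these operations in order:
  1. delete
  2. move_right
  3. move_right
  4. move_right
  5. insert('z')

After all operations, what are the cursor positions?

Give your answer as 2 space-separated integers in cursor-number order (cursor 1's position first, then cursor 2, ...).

After op 1 (delete): buffer="swavddet" (len 8), cursors c1@2 c2@5, authorship ........
After op 2 (move_right): buffer="swavddet" (len 8), cursors c1@3 c2@6, authorship ........
After op 3 (move_right): buffer="swavddet" (len 8), cursors c1@4 c2@7, authorship ........
After op 4 (move_right): buffer="swavddet" (len 8), cursors c1@5 c2@8, authorship ........
After op 5 (insert('z')): buffer="swavdzdetz" (len 10), cursors c1@6 c2@10, authorship .....1...2

Answer: 6 10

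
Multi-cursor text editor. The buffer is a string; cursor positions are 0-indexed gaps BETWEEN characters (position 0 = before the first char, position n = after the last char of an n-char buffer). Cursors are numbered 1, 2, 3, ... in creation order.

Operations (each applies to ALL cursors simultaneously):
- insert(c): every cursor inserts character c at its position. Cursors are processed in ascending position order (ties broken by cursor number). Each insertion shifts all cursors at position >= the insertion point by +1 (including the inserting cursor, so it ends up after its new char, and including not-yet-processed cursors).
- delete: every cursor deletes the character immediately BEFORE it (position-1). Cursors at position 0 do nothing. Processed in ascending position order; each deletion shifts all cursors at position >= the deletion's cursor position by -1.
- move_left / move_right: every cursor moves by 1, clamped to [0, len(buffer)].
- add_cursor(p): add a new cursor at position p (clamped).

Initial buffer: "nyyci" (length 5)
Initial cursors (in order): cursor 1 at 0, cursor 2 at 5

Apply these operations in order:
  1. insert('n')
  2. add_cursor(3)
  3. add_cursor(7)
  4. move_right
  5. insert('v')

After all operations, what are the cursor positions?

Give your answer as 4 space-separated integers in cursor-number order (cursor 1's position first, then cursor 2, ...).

Answer: 3 11 6 11

Derivation:
After op 1 (insert('n')): buffer="nnyycin" (len 7), cursors c1@1 c2@7, authorship 1.....2
After op 2 (add_cursor(3)): buffer="nnyycin" (len 7), cursors c1@1 c3@3 c2@7, authorship 1.....2
After op 3 (add_cursor(7)): buffer="nnyycin" (len 7), cursors c1@1 c3@3 c2@7 c4@7, authorship 1.....2
After op 4 (move_right): buffer="nnyycin" (len 7), cursors c1@2 c3@4 c2@7 c4@7, authorship 1.....2
After op 5 (insert('v')): buffer="nnvyyvcinvv" (len 11), cursors c1@3 c3@6 c2@11 c4@11, authorship 1.1..3..224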